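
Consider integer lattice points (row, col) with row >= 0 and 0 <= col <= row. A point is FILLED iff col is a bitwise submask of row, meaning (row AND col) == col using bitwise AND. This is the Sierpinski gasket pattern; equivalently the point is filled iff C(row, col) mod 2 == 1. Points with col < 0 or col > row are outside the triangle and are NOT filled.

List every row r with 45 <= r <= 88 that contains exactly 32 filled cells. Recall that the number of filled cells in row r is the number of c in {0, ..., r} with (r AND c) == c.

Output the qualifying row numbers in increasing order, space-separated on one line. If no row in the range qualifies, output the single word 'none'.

Answer: 47 55 59 61 62 79 87

Derivation:
Row r has 2^popcount(r) filled cells, so we need popcount(r) = log2(32) = 5.
Scan r = 45..88 and keep those with exactly 5 one-bits:
r=45=101101 popcount=4 -> skip
r=46=101110 popcount=4 -> skip
r=47=101111 popcount=5 -> KEEP
r=48=110000 popcount=2 -> skip
r=49=110001 popcount=3 -> skip
r=50=110010 popcount=3 -> skip
r=51=110011 popcount=4 -> skip
r=52=110100 popcount=3 -> skip
r=53=110101 popcount=4 -> skip
r=54=110110 popcount=4 -> skip
r=55=110111 popcount=5 -> KEEP
r=56=111000 popcount=3 -> skip
r=57=111001 popcount=4 -> skip
r=58=111010 popcount=4 -> skip
r=59=111011 popcount=5 -> KEEP
r=60=111100 popcount=4 -> skip
r=61=111101 popcount=5 -> KEEP
r=62=111110 popcount=5 -> KEEP
r=63=111111 popcount=6 -> skip
r=64=1000000 popcount=1 -> skip
r=65=1000001 popcount=2 -> skip
r=66=1000010 popcount=2 -> skip
r=67=1000011 popcount=3 -> skip
r=68=1000100 popcount=2 -> skip
r=69=1000101 popcount=3 -> skip
r=70=1000110 popcount=3 -> skip
r=71=1000111 popcount=4 -> skip
r=72=1001000 popcount=2 -> skip
r=73=1001001 popcount=3 -> skip
r=74=1001010 popcount=3 -> skip
r=75=1001011 popcount=4 -> skip
r=76=1001100 popcount=3 -> skip
r=77=1001101 popcount=4 -> skip
r=78=1001110 popcount=4 -> skip
r=79=1001111 popcount=5 -> KEEP
r=80=1010000 popcount=2 -> skip
r=81=1010001 popcount=3 -> skip
r=82=1010010 popcount=3 -> skip
r=83=1010011 popcount=4 -> skip
r=84=1010100 popcount=3 -> skip
r=85=1010101 popcount=4 -> skip
r=86=1010110 popcount=4 -> skip
r=87=1010111 popcount=5 -> KEEP
r=88=1011000 popcount=3 -> skip
Kept rows: 47 55 59 61 62 79 87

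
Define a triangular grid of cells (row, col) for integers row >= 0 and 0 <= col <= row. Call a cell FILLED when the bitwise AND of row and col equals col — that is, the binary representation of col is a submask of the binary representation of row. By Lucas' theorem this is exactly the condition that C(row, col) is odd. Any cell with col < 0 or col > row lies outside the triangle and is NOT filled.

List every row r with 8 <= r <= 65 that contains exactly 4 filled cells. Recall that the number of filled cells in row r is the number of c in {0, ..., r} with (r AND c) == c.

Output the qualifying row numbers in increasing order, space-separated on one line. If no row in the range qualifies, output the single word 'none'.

Answer: 9 10 12 17 18 20 24 33 34 36 40 48 65

Derivation:
Row r has 2^popcount(r) filled cells, so we need popcount(r) = log2(4) = 2.
Scan r = 8..65 and keep those with exactly 2 one-bits:
r=8=1000 popcount=1 -> skip
r=9=1001 popcount=2 -> KEEP
r=10=1010 popcount=2 -> KEEP
r=11=1011 popcount=3 -> skip
r=12=1100 popcount=2 -> KEEP
r=13=1101 popcount=3 -> skip
r=14=1110 popcount=3 -> skip
r=15=1111 popcount=4 -> skip
r=16=10000 popcount=1 -> skip
r=17=10001 popcount=2 -> KEEP
r=18=10010 popcount=2 -> KEEP
r=19=10011 popcount=3 -> skip
r=20=10100 popcount=2 -> KEEP
r=21=10101 popcount=3 -> skip
r=22=10110 popcount=3 -> skip
r=23=10111 popcount=4 -> skip
r=24=11000 popcount=2 -> KEEP
r=25=11001 popcount=3 -> skip
r=26=11010 popcount=3 -> skip
r=27=11011 popcount=4 -> skip
r=28=11100 popcount=3 -> skip
r=29=11101 popcount=4 -> skip
r=30=11110 popcount=4 -> skip
r=31=11111 popcount=5 -> skip
r=32=100000 popcount=1 -> skip
r=33=100001 popcount=2 -> KEEP
r=34=100010 popcount=2 -> KEEP
r=35=100011 popcount=3 -> skip
r=36=100100 popcount=2 -> KEEP
r=37=100101 popcount=3 -> skip
r=38=100110 popcount=3 -> skip
r=39=100111 popcount=4 -> skip
r=40=101000 popcount=2 -> KEEP
r=41=101001 popcount=3 -> skip
r=42=101010 popcount=3 -> skip
r=43=101011 popcount=4 -> skip
r=44=101100 popcount=3 -> skip
r=45=101101 popcount=4 -> skip
r=46=101110 popcount=4 -> skip
r=47=101111 popcount=5 -> skip
r=48=110000 popcount=2 -> KEEP
r=49=110001 popcount=3 -> skip
r=50=110010 popcount=3 -> skip
r=51=110011 popcount=4 -> skip
r=52=110100 popcount=3 -> skip
r=53=110101 popcount=4 -> skip
r=54=110110 popcount=4 -> skip
r=55=110111 popcount=5 -> skip
r=56=111000 popcount=3 -> skip
r=57=111001 popcount=4 -> skip
r=58=111010 popcount=4 -> skip
r=59=111011 popcount=5 -> skip
r=60=111100 popcount=4 -> skip
r=61=111101 popcount=5 -> skip
r=62=111110 popcount=5 -> skip
r=63=111111 popcount=6 -> skip
r=64=1000000 popcount=1 -> skip
r=65=1000001 popcount=2 -> KEEP
Kept rows: 9 10 12 17 18 20 24 33 34 36 40 48 65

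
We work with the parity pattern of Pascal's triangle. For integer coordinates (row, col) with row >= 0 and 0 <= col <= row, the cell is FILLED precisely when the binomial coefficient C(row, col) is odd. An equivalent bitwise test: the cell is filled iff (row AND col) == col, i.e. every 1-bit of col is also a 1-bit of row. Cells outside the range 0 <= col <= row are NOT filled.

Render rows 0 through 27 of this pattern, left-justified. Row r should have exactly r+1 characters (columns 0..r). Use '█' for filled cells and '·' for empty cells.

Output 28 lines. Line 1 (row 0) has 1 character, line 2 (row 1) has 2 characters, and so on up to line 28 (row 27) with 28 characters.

Answer: █
██
█·█
████
█···█
██··██
█·█·█·█
████████
█·······█
██······██
█·█·····█·█
████····████
█···█···█···█
██··██··██··██
█·█·█·█·█·█·█·█
████████████████
█···············█
██··············██
█·█·············█·█
████············████
█···█···········█···█
██··██··········██··██
█·█·█·█·········█·█·█·█
████████········████████
█·······█·······█·······█
██······██······██······██
█·█·····█·█·····█·█·····█·█
████····████····████····████

Derivation:
r0=0: █
r1=1: ██
r2=10: █·█
r3=11: ████
r4=100: █···█
r5=101: ██··██
r6=110: █·█·█·█
r7=111: ████████
r8=1000: █·······█
r9=1001: ██······██
r10=1010: █·█·····█·█
r11=1011: ████····████
r12=1100: █···█···█···█
r13=1101: ██··██··██··██
r14=1110: █·█·█·█·█·█·█·█
r15=1111: ████████████████
r16=10000: █···············█
r17=10001: ██··············██
r18=10010: █·█·············█·█
r19=10011: ████············████
r20=10100: █···█···········█···█
r21=10101: ██··██··········██··██
r22=10110: █·█·█·█·········█·█·█·█
r23=10111: ████████········████████
r24=11000: █·······█·······█·······█
r25=11001: ██······██······██······██
r26=11010: █·█·····█·█·····█·█·····█·█
r27=11011: ████····████····████····████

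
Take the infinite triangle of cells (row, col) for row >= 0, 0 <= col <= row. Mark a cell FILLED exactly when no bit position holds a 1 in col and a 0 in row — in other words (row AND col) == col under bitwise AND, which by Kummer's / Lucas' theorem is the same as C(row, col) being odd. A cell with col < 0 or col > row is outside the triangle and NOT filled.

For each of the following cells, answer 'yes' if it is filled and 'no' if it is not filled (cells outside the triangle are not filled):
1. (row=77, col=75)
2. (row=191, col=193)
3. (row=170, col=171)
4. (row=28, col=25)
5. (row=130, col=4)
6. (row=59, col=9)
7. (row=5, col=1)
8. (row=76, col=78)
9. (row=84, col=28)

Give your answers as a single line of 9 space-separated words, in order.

Answer: no no no no no yes yes no no

Derivation:
(77,75): row=0b1001101, col=0b1001011, row AND col = 0b1001001 = 73; 73 != 75 -> empty
(191,193): col outside [0, 191] -> not filled
(170,171): col outside [0, 170] -> not filled
(28,25): row=0b11100, col=0b11001, row AND col = 0b11000 = 24; 24 != 25 -> empty
(130,4): row=0b10000010, col=0b100, row AND col = 0b0 = 0; 0 != 4 -> empty
(59,9): row=0b111011, col=0b1001, row AND col = 0b1001 = 9; 9 == 9 -> filled
(5,1): row=0b101, col=0b1, row AND col = 0b1 = 1; 1 == 1 -> filled
(76,78): col outside [0, 76] -> not filled
(84,28): row=0b1010100, col=0b11100, row AND col = 0b10100 = 20; 20 != 28 -> empty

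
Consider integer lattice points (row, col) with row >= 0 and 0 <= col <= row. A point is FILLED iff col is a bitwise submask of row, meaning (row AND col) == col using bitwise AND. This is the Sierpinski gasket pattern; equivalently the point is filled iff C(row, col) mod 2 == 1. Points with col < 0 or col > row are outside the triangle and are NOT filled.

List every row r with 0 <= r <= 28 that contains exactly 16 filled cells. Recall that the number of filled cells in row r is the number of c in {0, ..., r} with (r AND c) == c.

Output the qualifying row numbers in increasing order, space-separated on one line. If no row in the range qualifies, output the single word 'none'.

Answer: 15 23 27

Derivation:
Row r has 2^popcount(r) filled cells, so we need popcount(r) = log2(16) = 4.
Scan r = 0..28 and keep those with exactly 4 one-bits:
r=0=0 popcount=0 -> skip
r=1=1 popcount=1 -> skip
r=2=10 popcount=1 -> skip
r=3=11 popcount=2 -> skip
r=4=100 popcount=1 -> skip
r=5=101 popcount=2 -> skip
r=6=110 popcount=2 -> skip
r=7=111 popcount=3 -> skip
r=8=1000 popcount=1 -> skip
r=9=1001 popcount=2 -> skip
r=10=1010 popcount=2 -> skip
r=11=1011 popcount=3 -> skip
r=12=1100 popcount=2 -> skip
r=13=1101 popcount=3 -> skip
r=14=1110 popcount=3 -> skip
r=15=1111 popcount=4 -> KEEP
r=16=10000 popcount=1 -> skip
r=17=10001 popcount=2 -> skip
r=18=10010 popcount=2 -> skip
r=19=10011 popcount=3 -> skip
r=20=10100 popcount=2 -> skip
r=21=10101 popcount=3 -> skip
r=22=10110 popcount=3 -> skip
r=23=10111 popcount=4 -> KEEP
r=24=11000 popcount=2 -> skip
r=25=11001 popcount=3 -> skip
r=26=11010 popcount=3 -> skip
r=27=11011 popcount=4 -> KEEP
r=28=11100 popcount=3 -> skip
Kept rows: 15 23 27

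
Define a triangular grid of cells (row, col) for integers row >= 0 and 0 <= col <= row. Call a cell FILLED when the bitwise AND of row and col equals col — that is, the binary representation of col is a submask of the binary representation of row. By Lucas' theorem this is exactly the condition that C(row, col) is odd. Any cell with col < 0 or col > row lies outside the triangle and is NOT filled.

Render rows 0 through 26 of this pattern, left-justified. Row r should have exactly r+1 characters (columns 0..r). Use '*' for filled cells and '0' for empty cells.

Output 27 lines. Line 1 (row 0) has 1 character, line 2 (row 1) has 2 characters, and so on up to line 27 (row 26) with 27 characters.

r0=0: *
r1=1: **
r2=10: *0*
r3=11: ****
r4=100: *000*
r5=101: **00**
r6=110: *0*0*0*
r7=111: ********
r8=1000: *0000000*
r9=1001: **000000**
r10=1010: *0*00000*0*
r11=1011: ****0000****
r12=1100: *000*000*000*
r13=1101: **00**00**00**
r14=1110: *0*0*0*0*0*0*0*
r15=1111: ****************
r16=10000: *000000000000000*
r17=10001: **00000000000000**
r18=10010: *0*0000000000000*0*
r19=10011: ****000000000000****
r20=10100: *000*00000000000*000*
r21=10101: **00**0000000000**00**
r22=10110: *0*0*0*000000000*0*0*0*
r23=10111: ********00000000********
r24=11000: *0000000*0000000*0000000*
r25=11001: **000000**000000**000000**
r26=11010: *0*00000*0*00000*0*00000*0*

Answer: *
**
*0*
****
*000*
**00**
*0*0*0*
********
*0000000*
**000000**
*0*00000*0*
****0000****
*000*000*000*
**00**00**00**
*0*0*0*0*0*0*0*
****************
*000000000000000*
**00000000000000**
*0*0000000000000*0*
****000000000000****
*000*00000000000*000*
**00**0000000000**00**
*0*0*0*000000000*0*0*0*
********00000000********
*0000000*0000000*0000000*
**000000**000000**000000**
*0*00000*0*00000*0*00000*0*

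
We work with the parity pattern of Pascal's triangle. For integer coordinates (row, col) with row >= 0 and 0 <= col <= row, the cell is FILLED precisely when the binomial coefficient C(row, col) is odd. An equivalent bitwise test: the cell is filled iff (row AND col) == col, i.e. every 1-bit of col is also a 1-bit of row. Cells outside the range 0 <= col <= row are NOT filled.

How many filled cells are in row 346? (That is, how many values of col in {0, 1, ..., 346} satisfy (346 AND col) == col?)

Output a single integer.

346 in binary = 101011010
popcount(346) = number of 1-bits in 101011010 = 5
A col c satisfies (346 AND c) == c iff every set bit of c is also set in 346; each of the 5 set bits of 346 can independently be on or off in c.
count = 2^5 = 32

Answer: 32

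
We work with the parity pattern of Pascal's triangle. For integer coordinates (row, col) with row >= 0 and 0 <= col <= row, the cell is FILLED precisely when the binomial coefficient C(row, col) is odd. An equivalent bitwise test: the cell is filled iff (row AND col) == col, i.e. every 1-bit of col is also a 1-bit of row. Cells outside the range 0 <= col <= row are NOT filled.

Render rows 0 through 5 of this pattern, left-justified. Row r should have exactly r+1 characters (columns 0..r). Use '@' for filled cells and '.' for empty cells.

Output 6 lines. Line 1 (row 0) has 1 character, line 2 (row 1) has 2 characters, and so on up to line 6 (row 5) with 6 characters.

Answer: @
@@
@.@
@@@@
@...@
@@..@@

Derivation:
r0=0: @
r1=1: @@
r2=10: @.@
r3=11: @@@@
r4=100: @...@
r5=101: @@..@@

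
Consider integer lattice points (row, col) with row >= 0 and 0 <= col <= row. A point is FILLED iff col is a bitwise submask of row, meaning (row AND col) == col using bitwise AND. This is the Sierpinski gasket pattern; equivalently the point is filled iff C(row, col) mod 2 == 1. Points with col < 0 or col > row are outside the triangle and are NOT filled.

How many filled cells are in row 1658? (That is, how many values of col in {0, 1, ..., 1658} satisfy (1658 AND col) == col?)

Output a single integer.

Answer: 128

Derivation:
1658 in binary = 11001111010
popcount(1658) = number of 1-bits in 11001111010 = 7
A col c satisfies (1658 AND c) == c iff every set bit of c is also set in 1658; each of the 7 set bits of 1658 can independently be on or off in c.
count = 2^7 = 128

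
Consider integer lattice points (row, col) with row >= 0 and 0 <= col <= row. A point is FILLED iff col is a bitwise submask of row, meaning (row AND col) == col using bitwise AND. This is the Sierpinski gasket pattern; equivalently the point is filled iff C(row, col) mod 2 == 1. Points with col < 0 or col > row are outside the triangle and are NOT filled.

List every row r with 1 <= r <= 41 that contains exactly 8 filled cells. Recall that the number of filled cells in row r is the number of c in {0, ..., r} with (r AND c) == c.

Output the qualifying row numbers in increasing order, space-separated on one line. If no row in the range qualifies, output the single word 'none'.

Row r has 2^popcount(r) filled cells, so we need popcount(r) = log2(8) = 3.
Scan r = 1..41 and keep those with exactly 3 one-bits:
r=1=1 popcount=1 -> skip
r=2=10 popcount=1 -> skip
r=3=11 popcount=2 -> skip
r=4=100 popcount=1 -> skip
r=5=101 popcount=2 -> skip
r=6=110 popcount=2 -> skip
r=7=111 popcount=3 -> KEEP
r=8=1000 popcount=1 -> skip
r=9=1001 popcount=2 -> skip
r=10=1010 popcount=2 -> skip
r=11=1011 popcount=3 -> KEEP
r=12=1100 popcount=2 -> skip
r=13=1101 popcount=3 -> KEEP
r=14=1110 popcount=3 -> KEEP
r=15=1111 popcount=4 -> skip
r=16=10000 popcount=1 -> skip
r=17=10001 popcount=2 -> skip
r=18=10010 popcount=2 -> skip
r=19=10011 popcount=3 -> KEEP
r=20=10100 popcount=2 -> skip
r=21=10101 popcount=3 -> KEEP
r=22=10110 popcount=3 -> KEEP
r=23=10111 popcount=4 -> skip
r=24=11000 popcount=2 -> skip
r=25=11001 popcount=3 -> KEEP
r=26=11010 popcount=3 -> KEEP
r=27=11011 popcount=4 -> skip
r=28=11100 popcount=3 -> KEEP
r=29=11101 popcount=4 -> skip
r=30=11110 popcount=4 -> skip
r=31=11111 popcount=5 -> skip
r=32=100000 popcount=1 -> skip
r=33=100001 popcount=2 -> skip
r=34=100010 popcount=2 -> skip
r=35=100011 popcount=3 -> KEEP
r=36=100100 popcount=2 -> skip
r=37=100101 popcount=3 -> KEEP
r=38=100110 popcount=3 -> KEEP
r=39=100111 popcount=4 -> skip
r=40=101000 popcount=2 -> skip
r=41=101001 popcount=3 -> KEEP
Kept rows: 7 11 13 14 19 21 22 25 26 28 35 37 38 41

Answer: 7 11 13 14 19 21 22 25 26 28 35 37 38 41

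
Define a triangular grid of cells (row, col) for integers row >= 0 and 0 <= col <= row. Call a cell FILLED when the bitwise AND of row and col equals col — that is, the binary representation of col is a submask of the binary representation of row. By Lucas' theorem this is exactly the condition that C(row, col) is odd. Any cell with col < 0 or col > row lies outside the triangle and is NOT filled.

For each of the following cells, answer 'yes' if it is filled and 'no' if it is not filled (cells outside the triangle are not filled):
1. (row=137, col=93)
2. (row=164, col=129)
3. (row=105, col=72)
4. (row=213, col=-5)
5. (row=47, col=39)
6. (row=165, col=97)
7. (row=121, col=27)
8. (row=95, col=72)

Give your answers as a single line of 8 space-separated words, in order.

Answer: no no yes no yes no no yes

Derivation:
(137,93): row=0b10001001, col=0b1011101, row AND col = 0b1001 = 9; 9 != 93 -> empty
(164,129): row=0b10100100, col=0b10000001, row AND col = 0b10000000 = 128; 128 != 129 -> empty
(105,72): row=0b1101001, col=0b1001000, row AND col = 0b1001000 = 72; 72 == 72 -> filled
(213,-5): col outside [0, 213] -> not filled
(47,39): row=0b101111, col=0b100111, row AND col = 0b100111 = 39; 39 == 39 -> filled
(165,97): row=0b10100101, col=0b1100001, row AND col = 0b100001 = 33; 33 != 97 -> empty
(121,27): row=0b1111001, col=0b11011, row AND col = 0b11001 = 25; 25 != 27 -> empty
(95,72): row=0b1011111, col=0b1001000, row AND col = 0b1001000 = 72; 72 == 72 -> filled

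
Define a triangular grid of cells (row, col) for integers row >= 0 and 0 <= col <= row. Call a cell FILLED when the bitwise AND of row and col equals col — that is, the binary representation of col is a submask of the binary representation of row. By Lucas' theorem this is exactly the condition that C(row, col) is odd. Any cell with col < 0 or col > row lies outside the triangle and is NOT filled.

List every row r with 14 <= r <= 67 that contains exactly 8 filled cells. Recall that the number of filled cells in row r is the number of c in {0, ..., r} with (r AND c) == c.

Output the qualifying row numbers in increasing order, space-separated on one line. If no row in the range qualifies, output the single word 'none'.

Answer: 14 19 21 22 25 26 28 35 37 38 41 42 44 49 50 52 56 67

Derivation:
Row r has 2^popcount(r) filled cells, so we need popcount(r) = log2(8) = 3.
Scan r = 14..67 and keep those with exactly 3 one-bits:
r=14=1110 popcount=3 -> KEEP
r=15=1111 popcount=4 -> skip
r=16=10000 popcount=1 -> skip
r=17=10001 popcount=2 -> skip
r=18=10010 popcount=2 -> skip
r=19=10011 popcount=3 -> KEEP
r=20=10100 popcount=2 -> skip
r=21=10101 popcount=3 -> KEEP
r=22=10110 popcount=3 -> KEEP
r=23=10111 popcount=4 -> skip
r=24=11000 popcount=2 -> skip
r=25=11001 popcount=3 -> KEEP
r=26=11010 popcount=3 -> KEEP
r=27=11011 popcount=4 -> skip
r=28=11100 popcount=3 -> KEEP
r=29=11101 popcount=4 -> skip
r=30=11110 popcount=4 -> skip
r=31=11111 popcount=5 -> skip
r=32=100000 popcount=1 -> skip
r=33=100001 popcount=2 -> skip
r=34=100010 popcount=2 -> skip
r=35=100011 popcount=3 -> KEEP
r=36=100100 popcount=2 -> skip
r=37=100101 popcount=3 -> KEEP
r=38=100110 popcount=3 -> KEEP
r=39=100111 popcount=4 -> skip
r=40=101000 popcount=2 -> skip
r=41=101001 popcount=3 -> KEEP
r=42=101010 popcount=3 -> KEEP
r=43=101011 popcount=4 -> skip
r=44=101100 popcount=3 -> KEEP
r=45=101101 popcount=4 -> skip
r=46=101110 popcount=4 -> skip
r=47=101111 popcount=5 -> skip
r=48=110000 popcount=2 -> skip
r=49=110001 popcount=3 -> KEEP
r=50=110010 popcount=3 -> KEEP
r=51=110011 popcount=4 -> skip
r=52=110100 popcount=3 -> KEEP
r=53=110101 popcount=4 -> skip
r=54=110110 popcount=4 -> skip
r=55=110111 popcount=5 -> skip
r=56=111000 popcount=3 -> KEEP
r=57=111001 popcount=4 -> skip
r=58=111010 popcount=4 -> skip
r=59=111011 popcount=5 -> skip
r=60=111100 popcount=4 -> skip
r=61=111101 popcount=5 -> skip
r=62=111110 popcount=5 -> skip
r=63=111111 popcount=6 -> skip
r=64=1000000 popcount=1 -> skip
r=65=1000001 popcount=2 -> skip
r=66=1000010 popcount=2 -> skip
r=67=1000011 popcount=3 -> KEEP
Kept rows: 14 19 21 22 25 26 28 35 37 38 41 42 44 49 50 52 56 67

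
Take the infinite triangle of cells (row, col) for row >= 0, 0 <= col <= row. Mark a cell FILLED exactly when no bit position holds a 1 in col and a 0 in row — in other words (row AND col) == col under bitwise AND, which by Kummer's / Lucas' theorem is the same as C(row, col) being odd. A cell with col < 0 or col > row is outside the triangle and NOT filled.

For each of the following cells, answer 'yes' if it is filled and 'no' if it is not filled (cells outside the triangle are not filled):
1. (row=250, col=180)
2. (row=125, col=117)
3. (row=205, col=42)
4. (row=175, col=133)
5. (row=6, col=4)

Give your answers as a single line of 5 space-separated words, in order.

(250,180): row=0b11111010, col=0b10110100, row AND col = 0b10110000 = 176; 176 != 180 -> empty
(125,117): row=0b1111101, col=0b1110101, row AND col = 0b1110101 = 117; 117 == 117 -> filled
(205,42): row=0b11001101, col=0b101010, row AND col = 0b1000 = 8; 8 != 42 -> empty
(175,133): row=0b10101111, col=0b10000101, row AND col = 0b10000101 = 133; 133 == 133 -> filled
(6,4): row=0b110, col=0b100, row AND col = 0b100 = 4; 4 == 4 -> filled

Answer: no yes no yes yes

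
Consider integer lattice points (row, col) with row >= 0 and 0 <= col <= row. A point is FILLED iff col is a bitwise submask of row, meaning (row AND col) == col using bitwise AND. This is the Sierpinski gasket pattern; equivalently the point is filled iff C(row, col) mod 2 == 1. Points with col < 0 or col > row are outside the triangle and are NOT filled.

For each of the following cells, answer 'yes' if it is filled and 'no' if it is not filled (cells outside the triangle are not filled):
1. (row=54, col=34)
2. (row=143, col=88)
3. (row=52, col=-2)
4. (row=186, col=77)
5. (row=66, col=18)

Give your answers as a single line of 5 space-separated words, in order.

(54,34): row=0b110110, col=0b100010, row AND col = 0b100010 = 34; 34 == 34 -> filled
(143,88): row=0b10001111, col=0b1011000, row AND col = 0b1000 = 8; 8 != 88 -> empty
(52,-2): col outside [0, 52] -> not filled
(186,77): row=0b10111010, col=0b1001101, row AND col = 0b1000 = 8; 8 != 77 -> empty
(66,18): row=0b1000010, col=0b10010, row AND col = 0b10 = 2; 2 != 18 -> empty

Answer: yes no no no no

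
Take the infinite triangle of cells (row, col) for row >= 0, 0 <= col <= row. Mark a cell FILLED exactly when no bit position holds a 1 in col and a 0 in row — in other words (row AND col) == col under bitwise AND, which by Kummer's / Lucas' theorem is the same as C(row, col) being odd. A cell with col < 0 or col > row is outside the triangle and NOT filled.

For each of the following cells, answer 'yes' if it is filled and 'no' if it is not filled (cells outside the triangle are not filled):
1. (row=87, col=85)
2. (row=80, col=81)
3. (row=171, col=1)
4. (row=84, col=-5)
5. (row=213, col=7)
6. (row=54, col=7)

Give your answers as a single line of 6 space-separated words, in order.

Answer: yes no yes no no no

Derivation:
(87,85): row=0b1010111, col=0b1010101, row AND col = 0b1010101 = 85; 85 == 85 -> filled
(80,81): col outside [0, 80] -> not filled
(171,1): row=0b10101011, col=0b1, row AND col = 0b1 = 1; 1 == 1 -> filled
(84,-5): col outside [0, 84] -> not filled
(213,7): row=0b11010101, col=0b111, row AND col = 0b101 = 5; 5 != 7 -> empty
(54,7): row=0b110110, col=0b111, row AND col = 0b110 = 6; 6 != 7 -> empty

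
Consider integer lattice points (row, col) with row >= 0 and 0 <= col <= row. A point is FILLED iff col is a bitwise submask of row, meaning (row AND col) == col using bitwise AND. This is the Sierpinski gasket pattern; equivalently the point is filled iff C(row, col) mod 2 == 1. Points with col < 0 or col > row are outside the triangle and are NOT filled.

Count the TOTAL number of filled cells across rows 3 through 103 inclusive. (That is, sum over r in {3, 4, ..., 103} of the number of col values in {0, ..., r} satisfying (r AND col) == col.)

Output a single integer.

r3=11 pc2: +4 =4
r4=100 pc1: +2 =6
r5=101 pc2: +4 =10
r6=110 pc2: +4 =14
r7=111 pc3: +8 =22
r8=1000 pc1: +2 =24
r9=1001 pc2: +4 =28
r10=1010 pc2: +4 =32
r11=1011 pc3: +8 =40
r12=1100 pc2: +4 =44
r13=1101 pc3: +8 =52
r14=1110 pc3: +8 =60
r15=1111 pc4: +16 =76
r16=10000 pc1: +2 =78
r17=10001 pc2: +4 =82
r18=10010 pc2: +4 =86
r19=10011 pc3: +8 =94
r20=10100 pc2: +4 =98
r21=10101 pc3: +8 =106
r22=10110 pc3: +8 =114
r23=10111 pc4: +16 =130
r24=11000 pc2: +4 =134
r25=11001 pc3: +8 =142
r26=11010 pc3: +8 =150
r27=11011 pc4: +16 =166
r28=11100 pc3: +8 =174
r29=11101 pc4: +16 =190
r30=11110 pc4: +16 =206
r31=11111 pc5: +32 =238
r32=100000 pc1: +2 =240
r33=100001 pc2: +4 =244
r34=100010 pc2: +4 =248
r35=100011 pc3: +8 =256
r36=100100 pc2: +4 =260
r37=100101 pc3: +8 =268
r38=100110 pc3: +8 =276
r39=100111 pc4: +16 =292
r40=101000 pc2: +4 =296
r41=101001 pc3: +8 =304
r42=101010 pc3: +8 =312
r43=101011 pc4: +16 =328
r44=101100 pc3: +8 =336
r45=101101 pc4: +16 =352
r46=101110 pc4: +16 =368
r47=101111 pc5: +32 =400
r48=110000 pc2: +4 =404
r49=110001 pc3: +8 =412
r50=110010 pc3: +8 =420
r51=110011 pc4: +16 =436
r52=110100 pc3: +8 =444
r53=110101 pc4: +16 =460
r54=110110 pc4: +16 =476
r55=110111 pc5: +32 =508
r56=111000 pc3: +8 =516
r57=111001 pc4: +16 =532
r58=111010 pc4: +16 =548
r59=111011 pc5: +32 =580
r60=111100 pc4: +16 =596
r61=111101 pc5: +32 =628
r62=111110 pc5: +32 =660
r63=111111 pc6: +64 =724
r64=1000000 pc1: +2 =726
r65=1000001 pc2: +4 =730
r66=1000010 pc2: +4 =734
r67=1000011 pc3: +8 =742
r68=1000100 pc2: +4 =746
r69=1000101 pc3: +8 =754
r70=1000110 pc3: +8 =762
r71=1000111 pc4: +16 =778
r72=1001000 pc2: +4 =782
r73=1001001 pc3: +8 =790
r74=1001010 pc3: +8 =798
r75=1001011 pc4: +16 =814
r76=1001100 pc3: +8 =822
r77=1001101 pc4: +16 =838
r78=1001110 pc4: +16 =854
r79=1001111 pc5: +32 =886
r80=1010000 pc2: +4 =890
r81=1010001 pc3: +8 =898
r82=1010010 pc3: +8 =906
r83=1010011 pc4: +16 =922
r84=1010100 pc3: +8 =930
r85=1010101 pc4: +16 =946
r86=1010110 pc4: +16 =962
r87=1010111 pc5: +32 =994
r88=1011000 pc3: +8 =1002
r89=1011001 pc4: +16 =1018
r90=1011010 pc4: +16 =1034
r91=1011011 pc5: +32 =1066
r92=1011100 pc4: +16 =1082
r93=1011101 pc5: +32 =1114
r94=1011110 pc5: +32 =1146
r95=1011111 pc6: +64 =1210
r96=1100000 pc2: +4 =1214
r97=1100001 pc3: +8 =1222
r98=1100010 pc3: +8 =1230
r99=1100011 pc4: +16 =1246
r100=1100100 pc3: +8 =1254
r101=1100101 pc4: +16 =1270
r102=1100110 pc4: +16 =1286
r103=1100111 pc5: +32 =1318

Answer: 1318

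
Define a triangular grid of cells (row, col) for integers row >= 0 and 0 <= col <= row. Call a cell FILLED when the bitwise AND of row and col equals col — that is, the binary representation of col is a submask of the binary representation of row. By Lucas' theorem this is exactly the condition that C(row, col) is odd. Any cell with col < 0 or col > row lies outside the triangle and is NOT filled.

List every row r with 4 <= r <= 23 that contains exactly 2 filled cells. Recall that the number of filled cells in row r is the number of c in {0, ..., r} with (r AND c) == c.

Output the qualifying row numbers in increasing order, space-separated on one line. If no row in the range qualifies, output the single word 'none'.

Row r has 2^popcount(r) filled cells, so we need popcount(r) = log2(2) = 1.
Scan r = 4..23 and keep those with exactly 1 one-bits:
r=4=100 popcount=1 -> KEEP
r=5=101 popcount=2 -> skip
r=6=110 popcount=2 -> skip
r=7=111 popcount=3 -> skip
r=8=1000 popcount=1 -> KEEP
r=9=1001 popcount=2 -> skip
r=10=1010 popcount=2 -> skip
r=11=1011 popcount=3 -> skip
r=12=1100 popcount=2 -> skip
r=13=1101 popcount=3 -> skip
r=14=1110 popcount=3 -> skip
r=15=1111 popcount=4 -> skip
r=16=10000 popcount=1 -> KEEP
r=17=10001 popcount=2 -> skip
r=18=10010 popcount=2 -> skip
r=19=10011 popcount=3 -> skip
r=20=10100 popcount=2 -> skip
r=21=10101 popcount=3 -> skip
r=22=10110 popcount=3 -> skip
r=23=10111 popcount=4 -> skip
Kept rows: 4 8 16

Answer: 4 8 16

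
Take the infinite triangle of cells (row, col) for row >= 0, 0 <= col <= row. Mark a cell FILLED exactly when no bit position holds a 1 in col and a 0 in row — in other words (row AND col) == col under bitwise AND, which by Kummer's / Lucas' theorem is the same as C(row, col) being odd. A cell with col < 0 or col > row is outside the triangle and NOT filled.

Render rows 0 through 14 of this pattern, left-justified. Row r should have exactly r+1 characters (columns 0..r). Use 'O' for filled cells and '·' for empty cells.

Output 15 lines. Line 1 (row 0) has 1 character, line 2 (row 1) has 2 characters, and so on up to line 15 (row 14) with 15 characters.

Answer: O
OO
O·O
OOOO
O···O
OO··OO
O·O·O·O
OOOOOOOO
O·······O
OO······OO
O·O·····O·O
OOOO····OOOO
O···O···O···O
OO··OO··OO··OO
O·O·O·O·O·O·O·O

Derivation:
r0=0: O
r1=1: OO
r2=10: O·O
r3=11: OOOO
r4=100: O···O
r5=101: OO··OO
r6=110: O·O·O·O
r7=111: OOOOOOOO
r8=1000: O·······O
r9=1001: OO······OO
r10=1010: O·O·····O·O
r11=1011: OOOO····OOOO
r12=1100: O···O···O···O
r13=1101: OO··OO··OO··OO
r14=1110: O·O·O·O·O·O·O·O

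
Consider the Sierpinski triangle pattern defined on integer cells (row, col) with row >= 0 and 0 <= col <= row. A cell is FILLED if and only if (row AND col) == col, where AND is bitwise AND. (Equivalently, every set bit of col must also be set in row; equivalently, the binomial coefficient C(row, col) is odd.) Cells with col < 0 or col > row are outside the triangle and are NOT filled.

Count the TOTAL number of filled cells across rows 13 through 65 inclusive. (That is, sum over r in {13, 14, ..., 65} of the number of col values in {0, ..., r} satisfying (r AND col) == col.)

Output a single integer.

r13=1101 pc3: +8 =8
r14=1110 pc3: +8 =16
r15=1111 pc4: +16 =32
r16=10000 pc1: +2 =34
r17=10001 pc2: +4 =38
r18=10010 pc2: +4 =42
r19=10011 pc3: +8 =50
r20=10100 pc2: +4 =54
r21=10101 pc3: +8 =62
r22=10110 pc3: +8 =70
r23=10111 pc4: +16 =86
r24=11000 pc2: +4 =90
r25=11001 pc3: +8 =98
r26=11010 pc3: +8 =106
r27=11011 pc4: +16 =122
r28=11100 pc3: +8 =130
r29=11101 pc4: +16 =146
r30=11110 pc4: +16 =162
r31=11111 pc5: +32 =194
r32=100000 pc1: +2 =196
r33=100001 pc2: +4 =200
r34=100010 pc2: +4 =204
r35=100011 pc3: +8 =212
r36=100100 pc2: +4 =216
r37=100101 pc3: +8 =224
r38=100110 pc3: +8 =232
r39=100111 pc4: +16 =248
r40=101000 pc2: +4 =252
r41=101001 pc3: +8 =260
r42=101010 pc3: +8 =268
r43=101011 pc4: +16 =284
r44=101100 pc3: +8 =292
r45=101101 pc4: +16 =308
r46=101110 pc4: +16 =324
r47=101111 pc5: +32 =356
r48=110000 pc2: +4 =360
r49=110001 pc3: +8 =368
r50=110010 pc3: +8 =376
r51=110011 pc4: +16 =392
r52=110100 pc3: +8 =400
r53=110101 pc4: +16 =416
r54=110110 pc4: +16 =432
r55=110111 pc5: +32 =464
r56=111000 pc3: +8 =472
r57=111001 pc4: +16 =488
r58=111010 pc4: +16 =504
r59=111011 pc5: +32 =536
r60=111100 pc4: +16 =552
r61=111101 pc5: +32 =584
r62=111110 pc5: +32 =616
r63=111111 pc6: +64 =680
r64=1000000 pc1: +2 =682
r65=1000001 pc2: +4 =686

Answer: 686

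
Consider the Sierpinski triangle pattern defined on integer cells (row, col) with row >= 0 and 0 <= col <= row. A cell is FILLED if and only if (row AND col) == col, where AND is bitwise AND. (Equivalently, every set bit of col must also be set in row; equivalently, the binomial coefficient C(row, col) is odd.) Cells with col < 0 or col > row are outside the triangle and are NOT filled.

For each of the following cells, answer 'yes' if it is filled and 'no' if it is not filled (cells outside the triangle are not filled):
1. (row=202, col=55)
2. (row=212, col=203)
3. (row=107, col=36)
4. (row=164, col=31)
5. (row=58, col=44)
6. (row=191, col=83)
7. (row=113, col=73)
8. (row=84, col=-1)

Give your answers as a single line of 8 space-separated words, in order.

Answer: no no no no no no no no

Derivation:
(202,55): row=0b11001010, col=0b110111, row AND col = 0b10 = 2; 2 != 55 -> empty
(212,203): row=0b11010100, col=0b11001011, row AND col = 0b11000000 = 192; 192 != 203 -> empty
(107,36): row=0b1101011, col=0b100100, row AND col = 0b100000 = 32; 32 != 36 -> empty
(164,31): row=0b10100100, col=0b11111, row AND col = 0b100 = 4; 4 != 31 -> empty
(58,44): row=0b111010, col=0b101100, row AND col = 0b101000 = 40; 40 != 44 -> empty
(191,83): row=0b10111111, col=0b1010011, row AND col = 0b10011 = 19; 19 != 83 -> empty
(113,73): row=0b1110001, col=0b1001001, row AND col = 0b1000001 = 65; 65 != 73 -> empty
(84,-1): col outside [0, 84] -> not filled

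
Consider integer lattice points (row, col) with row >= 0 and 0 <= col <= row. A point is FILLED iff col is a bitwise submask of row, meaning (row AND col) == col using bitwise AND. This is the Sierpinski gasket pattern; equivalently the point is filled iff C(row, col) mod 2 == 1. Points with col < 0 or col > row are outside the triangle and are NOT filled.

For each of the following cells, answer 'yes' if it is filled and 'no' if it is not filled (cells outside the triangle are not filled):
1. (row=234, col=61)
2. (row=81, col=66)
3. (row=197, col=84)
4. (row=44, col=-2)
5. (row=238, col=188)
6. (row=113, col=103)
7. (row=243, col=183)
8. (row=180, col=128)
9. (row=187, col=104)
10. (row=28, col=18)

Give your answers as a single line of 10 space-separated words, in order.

Answer: no no no no no no no yes no no

Derivation:
(234,61): row=0b11101010, col=0b111101, row AND col = 0b101000 = 40; 40 != 61 -> empty
(81,66): row=0b1010001, col=0b1000010, row AND col = 0b1000000 = 64; 64 != 66 -> empty
(197,84): row=0b11000101, col=0b1010100, row AND col = 0b1000100 = 68; 68 != 84 -> empty
(44,-2): col outside [0, 44] -> not filled
(238,188): row=0b11101110, col=0b10111100, row AND col = 0b10101100 = 172; 172 != 188 -> empty
(113,103): row=0b1110001, col=0b1100111, row AND col = 0b1100001 = 97; 97 != 103 -> empty
(243,183): row=0b11110011, col=0b10110111, row AND col = 0b10110011 = 179; 179 != 183 -> empty
(180,128): row=0b10110100, col=0b10000000, row AND col = 0b10000000 = 128; 128 == 128 -> filled
(187,104): row=0b10111011, col=0b1101000, row AND col = 0b101000 = 40; 40 != 104 -> empty
(28,18): row=0b11100, col=0b10010, row AND col = 0b10000 = 16; 16 != 18 -> empty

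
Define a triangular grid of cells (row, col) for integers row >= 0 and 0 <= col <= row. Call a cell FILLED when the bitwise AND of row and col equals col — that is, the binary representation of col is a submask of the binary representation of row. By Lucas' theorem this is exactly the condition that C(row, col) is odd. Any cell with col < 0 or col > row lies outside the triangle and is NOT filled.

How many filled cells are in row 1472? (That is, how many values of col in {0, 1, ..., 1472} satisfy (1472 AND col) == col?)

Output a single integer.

Answer: 16

Derivation:
1472 in binary = 10111000000
popcount(1472) = number of 1-bits in 10111000000 = 4
A col c satisfies (1472 AND c) == c iff every set bit of c is also set in 1472; each of the 4 set bits of 1472 can independently be on or off in c.
count = 2^4 = 16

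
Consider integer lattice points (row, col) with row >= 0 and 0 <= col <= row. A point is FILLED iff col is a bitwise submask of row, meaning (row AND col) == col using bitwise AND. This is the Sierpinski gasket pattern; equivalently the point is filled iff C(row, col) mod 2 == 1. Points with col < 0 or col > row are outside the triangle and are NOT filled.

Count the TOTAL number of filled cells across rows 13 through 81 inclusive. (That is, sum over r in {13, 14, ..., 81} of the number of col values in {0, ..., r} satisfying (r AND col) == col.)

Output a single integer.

r13=1101 pc3: +8 =8
r14=1110 pc3: +8 =16
r15=1111 pc4: +16 =32
r16=10000 pc1: +2 =34
r17=10001 pc2: +4 =38
r18=10010 pc2: +4 =42
r19=10011 pc3: +8 =50
r20=10100 pc2: +4 =54
r21=10101 pc3: +8 =62
r22=10110 pc3: +8 =70
r23=10111 pc4: +16 =86
r24=11000 pc2: +4 =90
r25=11001 pc3: +8 =98
r26=11010 pc3: +8 =106
r27=11011 pc4: +16 =122
r28=11100 pc3: +8 =130
r29=11101 pc4: +16 =146
r30=11110 pc4: +16 =162
r31=11111 pc5: +32 =194
r32=100000 pc1: +2 =196
r33=100001 pc2: +4 =200
r34=100010 pc2: +4 =204
r35=100011 pc3: +8 =212
r36=100100 pc2: +4 =216
r37=100101 pc3: +8 =224
r38=100110 pc3: +8 =232
r39=100111 pc4: +16 =248
r40=101000 pc2: +4 =252
r41=101001 pc3: +8 =260
r42=101010 pc3: +8 =268
r43=101011 pc4: +16 =284
r44=101100 pc3: +8 =292
r45=101101 pc4: +16 =308
r46=101110 pc4: +16 =324
r47=101111 pc5: +32 =356
r48=110000 pc2: +4 =360
r49=110001 pc3: +8 =368
r50=110010 pc3: +8 =376
r51=110011 pc4: +16 =392
r52=110100 pc3: +8 =400
r53=110101 pc4: +16 =416
r54=110110 pc4: +16 =432
r55=110111 pc5: +32 =464
r56=111000 pc3: +8 =472
r57=111001 pc4: +16 =488
r58=111010 pc4: +16 =504
r59=111011 pc5: +32 =536
r60=111100 pc4: +16 =552
r61=111101 pc5: +32 =584
r62=111110 pc5: +32 =616
r63=111111 pc6: +64 =680
r64=1000000 pc1: +2 =682
r65=1000001 pc2: +4 =686
r66=1000010 pc2: +4 =690
r67=1000011 pc3: +8 =698
r68=1000100 pc2: +4 =702
r69=1000101 pc3: +8 =710
r70=1000110 pc3: +8 =718
r71=1000111 pc4: +16 =734
r72=1001000 pc2: +4 =738
r73=1001001 pc3: +8 =746
r74=1001010 pc3: +8 =754
r75=1001011 pc4: +16 =770
r76=1001100 pc3: +8 =778
r77=1001101 pc4: +16 =794
r78=1001110 pc4: +16 =810
r79=1001111 pc5: +32 =842
r80=1010000 pc2: +4 =846
r81=1010001 pc3: +8 =854

Answer: 854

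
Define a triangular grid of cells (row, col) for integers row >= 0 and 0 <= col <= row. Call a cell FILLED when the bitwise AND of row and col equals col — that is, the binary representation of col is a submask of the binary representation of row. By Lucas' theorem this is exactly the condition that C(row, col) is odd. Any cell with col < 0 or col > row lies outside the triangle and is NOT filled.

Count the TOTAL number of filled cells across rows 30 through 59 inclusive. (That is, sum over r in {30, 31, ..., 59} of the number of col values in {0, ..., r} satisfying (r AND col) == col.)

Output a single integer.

Answer: 390

Derivation:
r30=11110 pc4: +16 =16
r31=11111 pc5: +32 =48
r32=100000 pc1: +2 =50
r33=100001 pc2: +4 =54
r34=100010 pc2: +4 =58
r35=100011 pc3: +8 =66
r36=100100 pc2: +4 =70
r37=100101 pc3: +8 =78
r38=100110 pc3: +8 =86
r39=100111 pc4: +16 =102
r40=101000 pc2: +4 =106
r41=101001 pc3: +8 =114
r42=101010 pc3: +8 =122
r43=101011 pc4: +16 =138
r44=101100 pc3: +8 =146
r45=101101 pc4: +16 =162
r46=101110 pc4: +16 =178
r47=101111 pc5: +32 =210
r48=110000 pc2: +4 =214
r49=110001 pc3: +8 =222
r50=110010 pc3: +8 =230
r51=110011 pc4: +16 =246
r52=110100 pc3: +8 =254
r53=110101 pc4: +16 =270
r54=110110 pc4: +16 =286
r55=110111 pc5: +32 =318
r56=111000 pc3: +8 =326
r57=111001 pc4: +16 =342
r58=111010 pc4: +16 =358
r59=111011 pc5: +32 =390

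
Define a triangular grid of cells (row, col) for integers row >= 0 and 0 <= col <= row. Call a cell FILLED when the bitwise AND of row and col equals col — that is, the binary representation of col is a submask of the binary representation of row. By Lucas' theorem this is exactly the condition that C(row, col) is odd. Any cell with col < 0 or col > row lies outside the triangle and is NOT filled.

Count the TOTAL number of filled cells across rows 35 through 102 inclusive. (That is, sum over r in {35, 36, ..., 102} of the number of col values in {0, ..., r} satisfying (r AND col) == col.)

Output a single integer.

r35=100011 pc3: +8 =8
r36=100100 pc2: +4 =12
r37=100101 pc3: +8 =20
r38=100110 pc3: +8 =28
r39=100111 pc4: +16 =44
r40=101000 pc2: +4 =48
r41=101001 pc3: +8 =56
r42=101010 pc3: +8 =64
r43=101011 pc4: +16 =80
r44=101100 pc3: +8 =88
r45=101101 pc4: +16 =104
r46=101110 pc4: +16 =120
r47=101111 pc5: +32 =152
r48=110000 pc2: +4 =156
r49=110001 pc3: +8 =164
r50=110010 pc3: +8 =172
r51=110011 pc4: +16 =188
r52=110100 pc3: +8 =196
r53=110101 pc4: +16 =212
r54=110110 pc4: +16 =228
r55=110111 pc5: +32 =260
r56=111000 pc3: +8 =268
r57=111001 pc4: +16 =284
r58=111010 pc4: +16 =300
r59=111011 pc5: +32 =332
r60=111100 pc4: +16 =348
r61=111101 pc5: +32 =380
r62=111110 pc5: +32 =412
r63=111111 pc6: +64 =476
r64=1000000 pc1: +2 =478
r65=1000001 pc2: +4 =482
r66=1000010 pc2: +4 =486
r67=1000011 pc3: +8 =494
r68=1000100 pc2: +4 =498
r69=1000101 pc3: +8 =506
r70=1000110 pc3: +8 =514
r71=1000111 pc4: +16 =530
r72=1001000 pc2: +4 =534
r73=1001001 pc3: +8 =542
r74=1001010 pc3: +8 =550
r75=1001011 pc4: +16 =566
r76=1001100 pc3: +8 =574
r77=1001101 pc4: +16 =590
r78=1001110 pc4: +16 =606
r79=1001111 pc5: +32 =638
r80=1010000 pc2: +4 =642
r81=1010001 pc3: +8 =650
r82=1010010 pc3: +8 =658
r83=1010011 pc4: +16 =674
r84=1010100 pc3: +8 =682
r85=1010101 pc4: +16 =698
r86=1010110 pc4: +16 =714
r87=1010111 pc5: +32 =746
r88=1011000 pc3: +8 =754
r89=1011001 pc4: +16 =770
r90=1011010 pc4: +16 =786
r91=1011011 pc5: +32 =818
r92=1011100 pc4: +16 =834
r93=1011101 pc5: +32 =866
r94=1011110 pc5: +32 =898
r95=1011111 pc6: +64 =962
r96=1100000 pc2: +4 =966
r97=1100001 pc3: +8 =974
r98=1100010 pc3: +8 =982
r99=1100011 pc4: +16 =998
r100=1100100 pc3: +8 =1006
r101=1100101 pc4: +16 =1022
r102=1100110 pc4: +16 =1038

Answer: 1038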